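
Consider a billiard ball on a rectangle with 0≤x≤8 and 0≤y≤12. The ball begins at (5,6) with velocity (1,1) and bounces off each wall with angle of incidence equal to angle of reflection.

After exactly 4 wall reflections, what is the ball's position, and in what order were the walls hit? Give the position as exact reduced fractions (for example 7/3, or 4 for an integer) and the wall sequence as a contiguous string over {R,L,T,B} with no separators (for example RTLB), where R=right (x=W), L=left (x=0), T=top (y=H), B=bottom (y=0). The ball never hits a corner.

1. t=3 → R at (8,9); v=(-1,1)
2. t=3 → T at (5,12); v=(-1,-1)
3. t=5 → L at (0,7); v=(1,-1)
4. t=7 → B at (7,0); v=(1,1)

Final position: (7,0)
Wall sequence: RTLB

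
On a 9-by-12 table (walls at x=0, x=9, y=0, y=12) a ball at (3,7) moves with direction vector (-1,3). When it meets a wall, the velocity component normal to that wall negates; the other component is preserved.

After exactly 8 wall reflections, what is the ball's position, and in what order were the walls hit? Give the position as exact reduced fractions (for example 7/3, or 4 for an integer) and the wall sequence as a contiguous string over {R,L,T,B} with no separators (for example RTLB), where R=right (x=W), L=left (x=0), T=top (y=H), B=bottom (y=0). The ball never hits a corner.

Final position: (0,2)
Wall sequence: TLBTRBTL

1. t=5/3 → T at (4/3,12); v=(-1,-3)
2. t=4/3 → L at (0,8); v=(1,-3)
3. t=8/3 → B at (8/3,0); v=(1,3)
4. t=4 → T at (20/3,12); v=(1,-3)
5. t=7/3 → R at (9,5); v=(-1,-3)
6. t=5/3 → B at (22/3,0); v=(-1,3)
7. t=4 → T at (10/3,12); v=(-1,-3)
8. t=10/3 → L at (0,2); v=(1,-3)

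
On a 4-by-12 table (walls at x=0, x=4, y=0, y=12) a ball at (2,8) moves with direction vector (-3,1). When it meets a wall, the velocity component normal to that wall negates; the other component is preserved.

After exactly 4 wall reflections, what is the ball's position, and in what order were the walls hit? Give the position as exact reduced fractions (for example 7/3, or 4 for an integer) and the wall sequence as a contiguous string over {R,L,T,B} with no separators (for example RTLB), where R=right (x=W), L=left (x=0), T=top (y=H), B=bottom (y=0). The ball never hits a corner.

Final position: (2,12)
Wall sequence: LRLT

1. t=2/3 → L at (0,26/3); v=(3,1)
2. t=4/3 → R at (4,10); v=(-3,1)
3. t=4/3 → L at (0,34/3); v=(3,1)
4. t=2/3 → T at (2,12); v=(3,-1)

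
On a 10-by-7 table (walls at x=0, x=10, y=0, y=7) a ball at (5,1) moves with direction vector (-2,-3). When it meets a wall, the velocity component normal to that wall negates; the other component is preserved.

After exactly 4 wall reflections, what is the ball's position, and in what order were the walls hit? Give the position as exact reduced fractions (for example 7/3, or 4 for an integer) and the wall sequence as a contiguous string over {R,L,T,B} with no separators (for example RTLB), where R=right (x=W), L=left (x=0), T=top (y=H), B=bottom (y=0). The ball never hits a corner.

Final position: (5,0)
Wall sequence: BLTB

1. t=1/3 → B at (13/3,0); v=(-2,3)
2. t=13/6 → L at (0,13/2); v=(2,3)
3. t=1/6 → T at (1/3,7); v=(2,-3)
4. t=7/3 → B at (5,0); v=(2,3)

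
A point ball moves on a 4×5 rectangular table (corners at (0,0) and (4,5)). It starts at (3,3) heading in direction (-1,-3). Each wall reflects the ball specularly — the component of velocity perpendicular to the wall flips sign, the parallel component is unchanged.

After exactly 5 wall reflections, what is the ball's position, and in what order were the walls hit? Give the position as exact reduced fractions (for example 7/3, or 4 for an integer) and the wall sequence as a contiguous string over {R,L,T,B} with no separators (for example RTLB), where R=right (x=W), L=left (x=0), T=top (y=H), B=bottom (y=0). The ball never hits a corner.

Final position: (3,5)
Wall sequence: BTLBT

1. t=1 → B at (2,0); v=(-1,3)
2. t=5/3 → T at (1/3,5); v=(-1,-3)
3. t=1/3 → L at (0,4); v=(1,-3)
4. t=4/3 → B at (4/3,0); v=(1,3)
5. t=5/3 → T at (3,5); v=(1,-3)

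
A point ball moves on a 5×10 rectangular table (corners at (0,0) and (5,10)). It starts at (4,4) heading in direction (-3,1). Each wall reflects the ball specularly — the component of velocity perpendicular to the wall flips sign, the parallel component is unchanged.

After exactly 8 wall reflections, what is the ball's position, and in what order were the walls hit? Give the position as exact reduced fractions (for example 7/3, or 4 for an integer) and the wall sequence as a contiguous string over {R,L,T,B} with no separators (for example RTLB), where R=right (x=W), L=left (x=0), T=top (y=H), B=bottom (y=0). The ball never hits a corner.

Final position: (0,14/3)
Wall sequence: LRLTRLRL

1. t=4/3 → L at (0,16/3); v=(3,1)
2. t=5/3 → R at (5,7); v=(-3,1)
3. t=5/3 → L at (0,26/3); v=(3,1)
4. t=4/3 → T at (4,10); v=(3,-1)
5. t=1/3 → R at (5,29/3); v=(-3,-1)
6. t=5/3 → L at (0,8); v=(3,-1)
7. t=5/3 → R at (5,19/3); v=(-3,-1)
8. t=5/3 → L at (0,14/3); v=(3,-1)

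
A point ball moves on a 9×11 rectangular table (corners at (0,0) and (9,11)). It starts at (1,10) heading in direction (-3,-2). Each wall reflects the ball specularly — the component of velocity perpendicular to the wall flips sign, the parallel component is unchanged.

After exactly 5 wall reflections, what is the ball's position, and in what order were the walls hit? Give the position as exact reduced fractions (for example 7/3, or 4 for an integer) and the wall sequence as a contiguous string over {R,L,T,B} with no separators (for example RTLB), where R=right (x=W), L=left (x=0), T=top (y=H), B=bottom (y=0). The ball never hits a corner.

Final position: (9,26/3)
Wall sequence: LRBLR

1. t=1/3 → L at (0,28/3); v=(3,-2)
2. t=3 → R at (9,10/3); v=(-3,-2)
3. t=5/3 → B at (4,0); v=(-3,2)
4. t=4/3 → L at (0,8/3); v=(3,2)
5. t=3 → R at (9,26/3); v=(-3,2)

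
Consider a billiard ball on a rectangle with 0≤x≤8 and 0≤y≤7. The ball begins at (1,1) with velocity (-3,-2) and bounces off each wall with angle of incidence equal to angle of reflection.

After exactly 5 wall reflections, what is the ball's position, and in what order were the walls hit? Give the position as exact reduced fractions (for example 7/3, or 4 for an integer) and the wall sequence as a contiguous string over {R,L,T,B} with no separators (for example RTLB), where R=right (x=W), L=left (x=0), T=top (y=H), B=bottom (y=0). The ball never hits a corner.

Final position: (0,11/3)
Wall sequence: LBRTL

1. t=1/3 → L at (0,1/3); v=(3,-2)
2. t=1/6 → B at (1/2,0); v=(3,2)
3. t=5/2 → R at (8,5); v=(-3,2)
4. t=1 → T at (5,7); v=(-3,-2)
5. t=5/3 → L at (0,11/3); v=(3,-2)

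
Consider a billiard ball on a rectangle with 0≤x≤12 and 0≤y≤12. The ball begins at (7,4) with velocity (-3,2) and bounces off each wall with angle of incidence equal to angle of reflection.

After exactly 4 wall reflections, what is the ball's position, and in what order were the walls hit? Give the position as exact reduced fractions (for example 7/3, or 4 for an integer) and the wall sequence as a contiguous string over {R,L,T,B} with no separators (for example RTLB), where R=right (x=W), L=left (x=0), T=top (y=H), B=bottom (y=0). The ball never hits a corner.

1. t=7/3 → L at (0,26/3); v=(3,2)
2. t=5/3 → T at (5,12); v=(3,-2)
3. t=7/3 → R at (12,22/3); v=(-3,-2)
4. t=11/3 → B at (1,0); v=(-3,2)

Final position: (1,0)
Wall sequence: LTRB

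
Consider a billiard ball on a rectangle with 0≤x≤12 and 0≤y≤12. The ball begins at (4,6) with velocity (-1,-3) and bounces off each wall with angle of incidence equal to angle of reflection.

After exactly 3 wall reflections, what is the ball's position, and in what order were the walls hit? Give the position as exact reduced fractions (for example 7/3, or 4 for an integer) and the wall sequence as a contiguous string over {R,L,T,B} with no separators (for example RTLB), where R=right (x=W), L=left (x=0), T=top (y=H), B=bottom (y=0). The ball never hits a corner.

1. t=2 → B at (2,0); v=(-1,3)
2. t=2 → L at (0,6); v=(1,3)
3. t=2 → T at (2,12); v=(1,-3)

Final position: (2,12)
Wall sequence: BLT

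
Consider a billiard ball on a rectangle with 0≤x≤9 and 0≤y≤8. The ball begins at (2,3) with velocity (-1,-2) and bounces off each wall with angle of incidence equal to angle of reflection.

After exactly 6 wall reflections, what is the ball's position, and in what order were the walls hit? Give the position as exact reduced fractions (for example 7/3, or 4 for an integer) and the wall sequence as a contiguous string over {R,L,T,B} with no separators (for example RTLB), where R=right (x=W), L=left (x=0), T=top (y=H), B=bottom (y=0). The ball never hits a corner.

1. t=3/2 → B at (1/2,0); v=(-1,2)
2. t=1/2 → L at (0,1); v=(1,2)
3. t=7/2 → T at (7/2,8); v=(1,-2)
4. t=4 → B at (15/2,0); v=(1,2)
5. t=3/2 → R at (9,3); v=(-1,2)
6. t=5/2 → T at (13/2,8); v=(-1,-2)

Final position: (13/2,8)
Wall sequence: BLTBRT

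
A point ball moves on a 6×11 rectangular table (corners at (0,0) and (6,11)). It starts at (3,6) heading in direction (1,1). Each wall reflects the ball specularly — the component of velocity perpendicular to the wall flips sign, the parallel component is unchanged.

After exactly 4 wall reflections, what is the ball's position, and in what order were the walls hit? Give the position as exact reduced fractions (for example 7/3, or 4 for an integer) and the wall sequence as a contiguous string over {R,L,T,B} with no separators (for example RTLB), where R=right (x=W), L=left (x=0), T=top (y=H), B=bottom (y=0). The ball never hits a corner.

Final position: (6,1)
Wall sequence: RTLR

1. t=3 → R at (6,9); v=(-1,1)
2. t=2 → T at (4,11); v=(-1,-1)
3. t=4 → L at (0,7); v=(1,-1)
4. t=6 → R at (6,1); v=(-1,-1)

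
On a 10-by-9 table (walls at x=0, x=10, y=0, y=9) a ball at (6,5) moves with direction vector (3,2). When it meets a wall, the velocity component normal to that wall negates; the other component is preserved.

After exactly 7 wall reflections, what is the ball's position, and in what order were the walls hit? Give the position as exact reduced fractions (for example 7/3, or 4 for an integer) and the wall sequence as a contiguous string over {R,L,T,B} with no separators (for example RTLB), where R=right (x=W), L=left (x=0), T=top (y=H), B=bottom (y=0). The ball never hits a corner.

Final position: (0,25/3)
Wall sequence: RTLBRTL

1. t=4/3 → R at (10,23/3); v=(-3,2)
2. t=2/3 → T at (8,9); v=(-3,-2)
3. t=8/3 → L at (0,11/3); v=(3,-2)
4. t=11/6 → B at (11/2,0); v=(3,2)
5. t=3/2 → R at (10,3); v=(-3,2)
6. t=3 → T at (1,9); v=(-3,-2)
7. t=1/3 → L at (0,25/3); v=(3,-2)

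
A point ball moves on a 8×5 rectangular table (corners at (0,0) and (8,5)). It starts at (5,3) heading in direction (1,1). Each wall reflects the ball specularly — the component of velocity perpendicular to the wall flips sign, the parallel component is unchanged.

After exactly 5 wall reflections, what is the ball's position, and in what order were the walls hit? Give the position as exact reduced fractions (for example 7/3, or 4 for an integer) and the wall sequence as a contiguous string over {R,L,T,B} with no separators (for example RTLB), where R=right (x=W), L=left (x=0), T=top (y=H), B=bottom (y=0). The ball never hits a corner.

Final position: (1,5)
Wall sequence: TRBLT

1. t=2 → T at (7,5); v=(1,-1)
2. t=1 → R at (8,4); v=(-1,-1)
3. t=4 → B at (4,0); v=(-1,1)
4. t=4 → L at (0,4); v=(1,1)
5. t=1 → T at (1,5); v=(1,-1)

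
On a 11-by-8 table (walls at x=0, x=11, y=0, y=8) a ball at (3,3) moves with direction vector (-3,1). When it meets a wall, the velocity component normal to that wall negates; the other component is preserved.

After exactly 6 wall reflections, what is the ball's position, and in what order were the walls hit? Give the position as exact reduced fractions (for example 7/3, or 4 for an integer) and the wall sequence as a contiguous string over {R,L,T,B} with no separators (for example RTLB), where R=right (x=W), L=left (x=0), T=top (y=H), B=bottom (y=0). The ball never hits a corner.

1. t=1 → L at (0,4); v=(3,1)
2. t=11/3 → R at (11,23/3); v=(-3,1)
3. t=1/3 → T at (10,8); v=(-3,-1)
4. t=10/3 → L at (0,14/3); v=(3,-1)
5. t=11/3 → R at (11,1); v=(-3,-1)
6. t=1 → B at (8,0); v=(-3,1)

Final position: (8,0)
Wall sequence: LRTLRB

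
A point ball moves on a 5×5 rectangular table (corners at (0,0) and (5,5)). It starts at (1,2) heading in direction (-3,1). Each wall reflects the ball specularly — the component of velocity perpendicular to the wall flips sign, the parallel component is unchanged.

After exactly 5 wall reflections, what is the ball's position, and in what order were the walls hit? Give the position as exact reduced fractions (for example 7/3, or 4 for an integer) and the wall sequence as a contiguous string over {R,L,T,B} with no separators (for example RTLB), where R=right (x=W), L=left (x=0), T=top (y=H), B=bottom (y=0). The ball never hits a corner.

Final position: (5,8/3)
Wall sequence: LRTLR

1. t=1/3 → L at (0,7/3); v=(3,1)
2. t=5/3 → R at (5,4); v=(-3,1)
3. t=1 → T at (2,5); v=(-3,-1)
4. t=2/3 → L at (0,13/3); v=(3,-1)
5. t=5/3 → R at (5,8/3); v=(-3,-1)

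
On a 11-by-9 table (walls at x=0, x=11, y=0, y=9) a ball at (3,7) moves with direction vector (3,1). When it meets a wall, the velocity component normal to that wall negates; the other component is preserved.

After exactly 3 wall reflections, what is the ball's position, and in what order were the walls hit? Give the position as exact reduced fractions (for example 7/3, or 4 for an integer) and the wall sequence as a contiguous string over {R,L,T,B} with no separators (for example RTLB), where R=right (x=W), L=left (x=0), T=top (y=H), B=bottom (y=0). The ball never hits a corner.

Final position: (0,14/3)
Wall sequence: TRL

1. t=2 → T at (9,9); v=(3,-1)
2. t=2/3 → R at (11,25/3); v=(-3,-1)
3. t=11/3 → L at (0,14/3); v=(3,-1)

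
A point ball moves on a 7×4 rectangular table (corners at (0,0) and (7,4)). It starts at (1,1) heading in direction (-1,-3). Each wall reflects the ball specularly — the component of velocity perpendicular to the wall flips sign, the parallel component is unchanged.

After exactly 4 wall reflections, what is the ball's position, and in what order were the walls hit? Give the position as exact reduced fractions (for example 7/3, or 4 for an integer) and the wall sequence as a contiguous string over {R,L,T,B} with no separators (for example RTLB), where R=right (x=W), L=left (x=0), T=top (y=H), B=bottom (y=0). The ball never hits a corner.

Final position: (2,0)
Wall sequence: BLTB

1. t=1/3 → B at (2/3,0); v=(-1,3)
2. t=2/3 → L at (0,2); v=(1,3)
3. t=2/3 → T at (2/3,4); v=(1,-3)
4. t=4/3 → B at (2,0); v=(1,3)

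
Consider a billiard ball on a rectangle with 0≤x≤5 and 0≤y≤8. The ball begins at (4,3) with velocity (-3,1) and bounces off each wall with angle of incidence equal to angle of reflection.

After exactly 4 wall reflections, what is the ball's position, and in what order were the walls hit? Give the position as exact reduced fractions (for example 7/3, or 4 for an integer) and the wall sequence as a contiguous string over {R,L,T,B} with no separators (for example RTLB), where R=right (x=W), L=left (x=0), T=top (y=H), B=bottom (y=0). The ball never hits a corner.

Final position: (1,8)
Wall sequence: LRLT

1. t=4/3 → L at (0,13/3); v=(3,1)
2. t=5/3 → R at (5,6); v=(-3,1)
3. t=5/3 → L at (0,23/3); v=(3,1)
4. t=1/3 → T at (1,8); v=(3,-1)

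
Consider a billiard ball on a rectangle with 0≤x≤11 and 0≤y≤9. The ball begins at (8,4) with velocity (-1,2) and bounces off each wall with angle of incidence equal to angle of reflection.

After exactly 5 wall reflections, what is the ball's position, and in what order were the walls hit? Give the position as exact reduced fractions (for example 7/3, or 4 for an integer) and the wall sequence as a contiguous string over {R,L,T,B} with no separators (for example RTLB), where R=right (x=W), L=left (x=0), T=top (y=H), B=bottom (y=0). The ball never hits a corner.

1. t=5/2 → T at (11/2,9); v=(-1,-2)
2. t=9/2 → B at (1,0); v=(-1,2)
3. t=1 → L at (0,2); v=(1,2)
4. t=7/2 → T at (7/2,9); v=(1,-2)
5. t=9/2 → B at (8,0); v=(1,2)

Final position: (8,0)
Wall sequence: TBLTB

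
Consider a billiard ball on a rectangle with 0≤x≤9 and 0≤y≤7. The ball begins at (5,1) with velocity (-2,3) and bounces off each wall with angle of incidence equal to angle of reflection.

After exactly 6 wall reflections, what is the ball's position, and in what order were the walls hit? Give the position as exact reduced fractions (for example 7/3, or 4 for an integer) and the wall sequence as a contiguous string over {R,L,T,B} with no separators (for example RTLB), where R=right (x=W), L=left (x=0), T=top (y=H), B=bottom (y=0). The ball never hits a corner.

Final position: (5,0)
Wall sequence: TLBTRB

1. t=2 → T at (1,7); v=(-2,-3)
2. t=1/2 → L at (0,11/2); v=(2,-3)
3. t=11/6 → B at (11/3,0); v=(2,3)
4. t=7/3 → T at (25/3,7); v=(2,-3)
5. t=1/3 → R at (9,6); v=(-2,-3)
6. t=2 → B at (5,0); v=(-2,3)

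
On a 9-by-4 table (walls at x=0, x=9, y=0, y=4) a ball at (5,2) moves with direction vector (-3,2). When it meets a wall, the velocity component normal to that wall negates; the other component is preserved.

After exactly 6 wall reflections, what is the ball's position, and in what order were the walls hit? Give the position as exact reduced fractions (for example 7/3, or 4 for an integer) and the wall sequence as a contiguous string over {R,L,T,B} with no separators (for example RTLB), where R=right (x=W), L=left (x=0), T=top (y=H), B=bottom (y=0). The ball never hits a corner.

Final position: (2,0)
Wall sequence: TLBRTB

1. t=1 → T at (2,4); v=(-3,-2)
2. t=2/3 → L at (0,8/3); v=(3,-2)
3. t=4/3 → B at (4,0); v=(3,2)
4. t=5/3 → R at (9,10/3); v=(-3,2)
5. t=1/3 → T at (8,4); v=(-3,-2)
6. t=2 → B at (2,0); v=(-3,2)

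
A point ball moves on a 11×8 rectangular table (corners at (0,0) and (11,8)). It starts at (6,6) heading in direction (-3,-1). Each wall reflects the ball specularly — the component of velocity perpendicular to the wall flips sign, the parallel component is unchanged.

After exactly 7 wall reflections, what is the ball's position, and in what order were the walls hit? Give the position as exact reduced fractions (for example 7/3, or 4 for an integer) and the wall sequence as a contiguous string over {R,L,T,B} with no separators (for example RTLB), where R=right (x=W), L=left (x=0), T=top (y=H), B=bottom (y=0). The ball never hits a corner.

Final position: (0,16/3)
Wall sequence: LRBLRTL

1. t=2 → L at (0,4); v=(3,-1)
2. t=11/3 → R at (11,1/3); v=(-3,-1)
3. t=1/3 → B at (10,0); v=(-3,1)
4. t=10/3 → L at (0,10/3); v=(3,1)
5. t=11/3 → R at (11,7); v=(-3,1)
6. t=1 → T at (8,8); v=(-3,-1)
7. t=8/3 → L at (0,16/3); v=(3,-1)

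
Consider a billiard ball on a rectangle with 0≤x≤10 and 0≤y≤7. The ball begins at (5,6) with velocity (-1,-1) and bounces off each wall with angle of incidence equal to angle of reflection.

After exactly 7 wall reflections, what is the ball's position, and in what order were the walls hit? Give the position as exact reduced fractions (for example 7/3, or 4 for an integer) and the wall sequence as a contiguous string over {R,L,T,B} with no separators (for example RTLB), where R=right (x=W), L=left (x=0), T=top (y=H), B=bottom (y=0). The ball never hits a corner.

1. t=5 → L at (0,1); v=(1,-1)
2. t=1 → B at (1,0); v=(1,1)
3. t=7 → T at (8,7); v=(1,-1)
4. t=2 → R at (10,5); v=(-1,-1)
5. t=5 → B at (5,0); v=(-1,1)
6. t=5 → L at (0,5); v=(1,1)
7. t=2 → T at (2,7); v=(1,-1)

Final position: (2,7)
Wall sequence: LBTRBLT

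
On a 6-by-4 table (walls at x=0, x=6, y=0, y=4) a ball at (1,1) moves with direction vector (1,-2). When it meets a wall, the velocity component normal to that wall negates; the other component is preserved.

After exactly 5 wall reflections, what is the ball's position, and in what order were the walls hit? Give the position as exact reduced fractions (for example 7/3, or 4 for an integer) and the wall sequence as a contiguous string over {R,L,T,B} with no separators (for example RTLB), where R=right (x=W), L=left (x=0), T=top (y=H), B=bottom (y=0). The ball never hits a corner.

1. t=1/2 → B at (3/2,0); v=(1,2)
2. t=2 → T at (7/2,4); v=(1,-2)
3. t=2 → B at (11/2,0); v=(1,2)
4. t=1/2 → R at (6,1); v=(-1,2)
5. t=3/2 → T at (9/2,4); v=(-1,-2)

Final position: (9/2,4)
Wall sequence: BTBRT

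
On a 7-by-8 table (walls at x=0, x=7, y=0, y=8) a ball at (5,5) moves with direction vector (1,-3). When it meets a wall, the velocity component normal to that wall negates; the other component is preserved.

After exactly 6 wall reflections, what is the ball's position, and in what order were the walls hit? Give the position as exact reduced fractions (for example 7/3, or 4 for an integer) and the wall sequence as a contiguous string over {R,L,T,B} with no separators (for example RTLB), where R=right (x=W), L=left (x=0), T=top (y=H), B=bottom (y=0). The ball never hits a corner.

1. t=5/3 → B at (20/3,0); v=(1,3)
2. t=1/3 → R at (7,1); v=(-1,3)
3. t=7/3 → T at (14/3,8); v=(-1,-3)
4. t=8/3 → B at (2,0); v=(-1,3)
5. t=2 → L at (0,6); v=(1,3)
6. t=2/3 → T at (2/3,8); v=(1,-3)

Final position: (2/3,8)
Wall sequence: BRTBLT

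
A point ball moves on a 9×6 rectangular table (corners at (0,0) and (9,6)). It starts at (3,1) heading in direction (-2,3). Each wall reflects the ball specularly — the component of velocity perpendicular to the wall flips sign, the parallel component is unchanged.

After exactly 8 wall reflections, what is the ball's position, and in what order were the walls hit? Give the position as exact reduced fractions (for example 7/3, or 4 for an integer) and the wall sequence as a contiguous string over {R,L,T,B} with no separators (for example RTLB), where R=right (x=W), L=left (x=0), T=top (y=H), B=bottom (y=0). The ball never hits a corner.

Final position: (0,7/2)
Wall sequence: LTBTRBTL

1. t=3/2 → L at (0,11/2); v=(2,3)
2. t=1/6 → T at (1/3,6); v=(2,-3)
3. t=2 → B at (13/3,0); v=(2,3)
4. t=2 → T at (25/3,6); v=(2,-3)
5. t=1/3 → R at (9,5); v=(-2,-3)
6. t=5/3 → B at (17/3,0); v=(-2,3)
7. t=2 → T at (5/3,6); v=(-2,-3)
8. t=5/6 → L at (0,7/2); v=(2,-3)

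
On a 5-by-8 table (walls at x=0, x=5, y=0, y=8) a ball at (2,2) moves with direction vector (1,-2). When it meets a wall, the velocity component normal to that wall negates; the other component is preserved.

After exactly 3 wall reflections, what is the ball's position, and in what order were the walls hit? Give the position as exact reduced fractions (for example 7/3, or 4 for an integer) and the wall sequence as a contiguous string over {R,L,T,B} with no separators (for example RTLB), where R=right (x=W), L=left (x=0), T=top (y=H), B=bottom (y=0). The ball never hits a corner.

Final position: (3,8)
Wall sequence: BRT

1. t=1 → B at (3,0); v=(1,2)
2. t=2 → R at (5,4); v=(-1,2)
3. t=2 → T at (3,8); v=(-1,-2)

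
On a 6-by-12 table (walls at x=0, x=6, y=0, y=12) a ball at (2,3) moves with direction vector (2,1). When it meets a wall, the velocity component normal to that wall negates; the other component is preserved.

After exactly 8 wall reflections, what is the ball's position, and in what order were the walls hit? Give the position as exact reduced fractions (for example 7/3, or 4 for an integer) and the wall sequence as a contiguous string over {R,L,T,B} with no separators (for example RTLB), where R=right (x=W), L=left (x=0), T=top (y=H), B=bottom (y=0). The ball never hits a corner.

1. t=2 → R at (6,5); v=(-2,1)
2. t=3 → L at (0,8); v=(2,1)
3. t=3 → R at (6,11); v=(-2,1)
4. t=1 → T at (4,12); v=(-2,-1)
5. t=2 → L at (0,10); v=(2,-1)
6. t=3 → R at (6,7); v=(-2,-1)
7. t=3 → L at (0,4); v=(2,-1)
8. t=3 → R at (6,1); v=(-2,-1)

Final position: (6,1)
Wall sequence: RLRTLRLR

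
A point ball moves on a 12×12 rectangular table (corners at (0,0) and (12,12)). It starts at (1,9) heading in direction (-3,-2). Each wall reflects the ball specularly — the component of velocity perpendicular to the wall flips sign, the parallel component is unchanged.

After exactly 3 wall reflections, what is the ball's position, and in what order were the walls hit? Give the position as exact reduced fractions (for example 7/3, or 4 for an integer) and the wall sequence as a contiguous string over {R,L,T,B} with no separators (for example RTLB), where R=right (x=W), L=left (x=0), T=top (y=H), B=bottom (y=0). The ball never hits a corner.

Final position: (23/2,0)
Wall sequence: LRB

1. t=1/3 → L at (0,25/3); v=(3,-2)
2. t=4 → R at (12,1/3); v=(-3,-2)
3. t=1/6 → B at (23/2,0); v=(-3,2)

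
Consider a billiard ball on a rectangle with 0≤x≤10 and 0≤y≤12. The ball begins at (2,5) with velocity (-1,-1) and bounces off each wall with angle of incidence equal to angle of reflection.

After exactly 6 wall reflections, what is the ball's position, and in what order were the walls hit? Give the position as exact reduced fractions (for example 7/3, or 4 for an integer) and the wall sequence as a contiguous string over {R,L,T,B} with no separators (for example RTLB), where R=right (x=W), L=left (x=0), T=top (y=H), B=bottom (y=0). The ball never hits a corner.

1. t=2 → L at (0,3); v=(1,-1)
2. t=3 → B at (3,0); v=(1,1)
3. t=7 → R at (10,7); v=(-1,1)
4. t=5 → T at (5,12); v=(-1,-1)
5. t=5 → L at (0,7); v=(1,-1)
6. t=7 → B at (7,0); v=(1,1)

Final position: (7,0)
Wall sequence: LBRTLB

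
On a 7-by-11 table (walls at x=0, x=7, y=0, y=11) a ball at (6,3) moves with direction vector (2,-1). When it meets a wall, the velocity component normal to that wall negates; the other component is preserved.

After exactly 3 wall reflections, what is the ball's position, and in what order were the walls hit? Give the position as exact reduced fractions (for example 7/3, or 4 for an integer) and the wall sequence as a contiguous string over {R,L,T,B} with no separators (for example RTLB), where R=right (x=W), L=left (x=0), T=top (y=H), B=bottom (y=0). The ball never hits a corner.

1. t=1/2 → R at (7,5/2); v=(-2,-1)
2. t=5/2 → B at (2,0); v=(-2,1)
3. t=1 → L at (0,1); v=(2,1)

Final position: (0,1)
Wall sequence: RBL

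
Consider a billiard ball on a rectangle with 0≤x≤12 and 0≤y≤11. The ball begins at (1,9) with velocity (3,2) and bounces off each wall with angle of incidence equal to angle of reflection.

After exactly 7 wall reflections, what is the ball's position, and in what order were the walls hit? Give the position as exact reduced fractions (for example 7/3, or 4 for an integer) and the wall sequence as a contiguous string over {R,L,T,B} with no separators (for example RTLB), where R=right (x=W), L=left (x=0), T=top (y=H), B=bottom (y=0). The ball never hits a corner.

Final position: (0,11/3)
Wall sequence: TRBLRTL

1. t=1 → T at (4,11); v=(3,-2)
2. t=8/3 → R at (12,17/3); v=(-3,-2)
3. t=17/6 → B at (7/2,0); v=(-3,2)
4. t=7/6 → L at (0,7/3); v=(3,2)
5. t=4 → R at (12,31/3); v=(-3,2)
6. t=1/3 → T at (11,11); v=(-3,-2)
7. t=11/3 → L at (0,11/3); v=(3,-2)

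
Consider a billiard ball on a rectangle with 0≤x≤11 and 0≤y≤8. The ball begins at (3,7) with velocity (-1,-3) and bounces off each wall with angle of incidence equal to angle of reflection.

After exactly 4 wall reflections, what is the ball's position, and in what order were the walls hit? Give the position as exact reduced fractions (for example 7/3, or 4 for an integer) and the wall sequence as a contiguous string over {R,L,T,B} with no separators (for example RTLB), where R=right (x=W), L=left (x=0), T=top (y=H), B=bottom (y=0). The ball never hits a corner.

1. t=7/3 → B at (2/3,0); v=(-1,3)
2. t=2/3 → L at (0,2); v=(1,3)
3. t=2 → T at (2,8); v=(1,-3)
4. t=8/3 → B at (14/3,0); v=(1,3)

Final position: (14/3,0)
Wall sequence: BLTB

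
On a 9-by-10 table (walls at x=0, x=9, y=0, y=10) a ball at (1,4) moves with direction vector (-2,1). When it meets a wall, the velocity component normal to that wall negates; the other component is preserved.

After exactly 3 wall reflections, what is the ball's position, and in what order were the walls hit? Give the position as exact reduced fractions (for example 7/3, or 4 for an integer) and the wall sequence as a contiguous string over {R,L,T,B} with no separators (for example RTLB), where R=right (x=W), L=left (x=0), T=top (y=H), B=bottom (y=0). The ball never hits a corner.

Final position: (7,10)
Wall sequence: LRT

1. t=1/2 → L at (0,9/2); v=(2,1)
2. t=9/2 → R at (9,9); v=(-2,1)
3. t=1 → T at (7,10); v=(-2,-1)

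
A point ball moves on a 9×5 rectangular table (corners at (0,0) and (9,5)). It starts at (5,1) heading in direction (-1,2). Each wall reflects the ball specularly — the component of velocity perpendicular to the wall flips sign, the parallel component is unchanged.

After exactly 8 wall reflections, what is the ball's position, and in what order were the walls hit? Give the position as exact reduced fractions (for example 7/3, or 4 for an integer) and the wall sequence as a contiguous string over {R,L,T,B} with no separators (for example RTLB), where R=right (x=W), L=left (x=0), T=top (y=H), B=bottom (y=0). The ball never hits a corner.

Final position: (17/2,0)
Wall sequence: TBLTBTRB

1. t=2 → T at (3,5); v=(-1,-2)
2. t=5/2 → B at (1/2,0); v=(-1,2)
3. t=1/2 → L at (0,1); v=(1,2)
4. t=2 → T at (2,5); v=(1,-2)
5. t=5/2 → B at (9/2,0); v=(1,2)
6. t=5/2 → T at (7,5); v=(1,-2)
7. t=2 → R at (9,1); v=(-1,-2)
8. t=1/2 → B at (17/2,0); v=(-1,2)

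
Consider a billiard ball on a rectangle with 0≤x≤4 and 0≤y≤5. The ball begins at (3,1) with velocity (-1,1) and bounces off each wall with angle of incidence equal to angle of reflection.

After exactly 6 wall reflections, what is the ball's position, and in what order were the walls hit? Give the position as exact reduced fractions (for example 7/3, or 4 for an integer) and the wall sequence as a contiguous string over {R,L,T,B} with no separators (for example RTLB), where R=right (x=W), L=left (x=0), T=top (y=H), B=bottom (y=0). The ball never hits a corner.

Final position: (3,5)
Wall sequence: LTRBLT

1. t=3 → L at (0,4); v=(1,1)
2. t=1 → T at (1,5); v=(1,-1)
3. t=3 → R at (4,2); v=(-1,-1)
4. t=2 → B at (2,0); v=(-1,1)
5. t=2 → L at (0,2); v=(1,1)
6. t=3 → T at (3,5); v=(1,-1)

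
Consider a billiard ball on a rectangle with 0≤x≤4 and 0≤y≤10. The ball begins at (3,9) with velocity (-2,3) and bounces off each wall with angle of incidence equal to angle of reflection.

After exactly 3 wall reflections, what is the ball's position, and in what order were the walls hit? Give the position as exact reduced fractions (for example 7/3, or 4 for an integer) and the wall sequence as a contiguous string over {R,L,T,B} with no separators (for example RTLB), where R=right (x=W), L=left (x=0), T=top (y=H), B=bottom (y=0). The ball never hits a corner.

Final position: (4,1/2)
Wall sequence: TLR

1. t=1/3 → T at (7/3,10); v=(-2,-3)
2. t=7/6 → L at (0,13/2); v=(2,-3)
3. t=2 → R at (4,1/2); v=(-2,-3)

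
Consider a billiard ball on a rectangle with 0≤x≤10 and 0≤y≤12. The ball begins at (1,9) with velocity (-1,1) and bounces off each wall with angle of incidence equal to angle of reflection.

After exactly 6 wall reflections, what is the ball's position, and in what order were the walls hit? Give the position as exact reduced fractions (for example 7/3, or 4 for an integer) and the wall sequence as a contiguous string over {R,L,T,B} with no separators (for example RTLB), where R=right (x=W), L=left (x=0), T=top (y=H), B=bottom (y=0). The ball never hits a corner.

1. t=1 → L at (0,10); v=(1,1)
2. t=2 → T at (2,12); v=(1,-1)
3. t=8 → R at (10,4); v=(-1,-1)
4. t=4 → B at (6,0); v=(-1,1)
5. t=6 → L at (0,6); v=(1,1)
6. t=6 → T at (6,12); v=(1,-1)

Final position: (6,12)
Wall sequence: LTRBLT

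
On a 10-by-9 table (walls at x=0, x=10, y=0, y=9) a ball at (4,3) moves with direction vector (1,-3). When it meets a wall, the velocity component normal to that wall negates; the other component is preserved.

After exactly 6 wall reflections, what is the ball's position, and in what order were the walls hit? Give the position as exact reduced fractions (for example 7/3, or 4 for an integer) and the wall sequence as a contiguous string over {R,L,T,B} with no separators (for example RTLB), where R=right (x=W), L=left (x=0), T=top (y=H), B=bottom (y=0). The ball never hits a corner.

Final position: (3,0)
Wall sequence: BTRBTB

1. t=1 → B at (5,0); v=(1,3)
2. t=3 → T at (8,9); v=(1,-3)
3. t=2 → R at (10,3); v=(-1,-3)
4. t=1 → B at (9,0); v=(-1,3)
5. t=3 → T at (6,9); v=(-1,-3)
6. t=3 → B at (3,0); v=(-1,3)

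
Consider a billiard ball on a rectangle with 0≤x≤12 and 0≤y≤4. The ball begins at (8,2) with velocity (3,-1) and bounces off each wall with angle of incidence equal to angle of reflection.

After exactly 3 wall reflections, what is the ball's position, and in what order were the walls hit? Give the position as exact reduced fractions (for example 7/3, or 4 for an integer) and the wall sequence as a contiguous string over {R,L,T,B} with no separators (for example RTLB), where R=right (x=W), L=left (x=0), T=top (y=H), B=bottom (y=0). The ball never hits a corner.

Final position: (0,10/3)
Wall sequence: RBL

1. t=4/3 → R at (12,2/3); v=(-3,-1)
2. t=2/3 → B at (10,0); v=(-3,1)
3. t=10/3 → L at (0,10/3); v=(3,1)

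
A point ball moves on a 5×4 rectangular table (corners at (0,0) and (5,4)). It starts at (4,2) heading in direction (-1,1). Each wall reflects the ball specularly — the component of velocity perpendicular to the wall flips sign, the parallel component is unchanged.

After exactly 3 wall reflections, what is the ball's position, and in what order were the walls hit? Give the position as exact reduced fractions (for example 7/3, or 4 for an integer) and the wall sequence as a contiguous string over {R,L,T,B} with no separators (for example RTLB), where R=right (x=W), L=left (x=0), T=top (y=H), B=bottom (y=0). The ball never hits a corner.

Final position: (2,0)
Wall sequence: TLB

1. t=2 → T at (2,4); v=(-1,-1)
2. t=2 → L at (0,2); v=(1,-1)
3. t=2 → B at (2,0); v=(1,1)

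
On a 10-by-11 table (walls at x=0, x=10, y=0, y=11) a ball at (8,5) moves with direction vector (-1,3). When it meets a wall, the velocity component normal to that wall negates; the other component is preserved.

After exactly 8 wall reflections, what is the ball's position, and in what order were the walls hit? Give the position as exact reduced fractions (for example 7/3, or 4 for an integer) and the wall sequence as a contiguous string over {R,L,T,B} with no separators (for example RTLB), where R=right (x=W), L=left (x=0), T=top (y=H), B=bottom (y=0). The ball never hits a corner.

Final position: (23/3,0)
Wall sequence: TBLTBTRB

1. t=2 → T at (6,11); v=(-1,-3)
2. t=11/3 → B at (7/3,0); v=(-1,3)
3. t=7/3 → L at (0,7); v=(1,3)
4. t=4/3 → T at (4/3,11); v=(1,-3)
5. t=11/3 → B at (5,0); v=(1,3)
6. t=11/3 → T at (26/3,11); v=(1,-3)
7. t=4/3 → R at (10,7); v=(-1,-3)
8. t=7/3 → B at (23/3,0); v=(-1,3)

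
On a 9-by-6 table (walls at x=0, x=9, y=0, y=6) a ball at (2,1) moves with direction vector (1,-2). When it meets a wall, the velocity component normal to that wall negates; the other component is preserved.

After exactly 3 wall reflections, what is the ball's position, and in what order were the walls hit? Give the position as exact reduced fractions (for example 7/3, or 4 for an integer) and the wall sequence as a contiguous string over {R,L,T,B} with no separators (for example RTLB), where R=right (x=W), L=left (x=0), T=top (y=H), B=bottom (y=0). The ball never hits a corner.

Final position: (17/2,0)
Wall sequence: BTB

1. t=1/2 → B at (5/2,0); v=(1,2)
2. t=3 → T at (11/2,6); v=(1,-2)
3. t=3 → B at (17/2,0); v=(1,2)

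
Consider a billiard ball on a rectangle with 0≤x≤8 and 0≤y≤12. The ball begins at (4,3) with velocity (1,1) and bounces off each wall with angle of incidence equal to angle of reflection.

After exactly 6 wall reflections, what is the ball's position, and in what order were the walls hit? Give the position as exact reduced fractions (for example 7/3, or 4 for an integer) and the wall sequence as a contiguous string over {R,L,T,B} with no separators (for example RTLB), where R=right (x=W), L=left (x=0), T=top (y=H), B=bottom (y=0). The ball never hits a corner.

Final position: (0,7)
Wall sequence: RTLRBL

1. t=4 → R at (8,7); v=(-1,1)
2. t=5 → T at (3,12); v=(-1,-1)
3. t=3 → L at (0,9); v=(1,-1)
4. t=8 → R at (8,1); v=(-1,-1)
5. t=1 → B at (7,0); v=(-1,1)
6. t=7 → L at (0,7); v=(1,1)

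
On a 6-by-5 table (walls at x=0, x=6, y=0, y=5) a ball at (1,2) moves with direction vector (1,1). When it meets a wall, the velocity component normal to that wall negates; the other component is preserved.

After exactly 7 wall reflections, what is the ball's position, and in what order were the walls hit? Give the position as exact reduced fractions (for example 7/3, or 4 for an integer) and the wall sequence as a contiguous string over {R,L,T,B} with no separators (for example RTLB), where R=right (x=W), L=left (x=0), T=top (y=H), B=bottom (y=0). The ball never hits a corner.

Final position: (5,0)
Wall sequence: TRBLTRB

1. t=3 → T at (4,5); v=(1,-1)
2. t=2 → R at (6,3); v=(-1,-1)
3. t=3 → B at (3,0); v=(-1,1)
4. t=3 → L at (0,3); v=(1,1)
5. t=2 → T at (2,5); v=(1,-1)
6. t=4 → R at (6,1); v=(-1,-1)
7. t=1 → B at (5,0); v=(-1,1)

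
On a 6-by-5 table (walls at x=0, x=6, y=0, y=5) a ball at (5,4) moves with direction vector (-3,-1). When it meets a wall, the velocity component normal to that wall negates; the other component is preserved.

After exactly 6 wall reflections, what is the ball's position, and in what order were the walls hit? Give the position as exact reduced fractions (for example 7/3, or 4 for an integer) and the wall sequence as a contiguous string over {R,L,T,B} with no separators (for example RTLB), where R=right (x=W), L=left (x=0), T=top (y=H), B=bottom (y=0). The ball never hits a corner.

Final position: (2,5)
Wall sequence: LRBLRT

1. t=5/3 → L at (0,7/3); v=(3,-1)
2. t=2 → R at (6,1/3); v=(-3,-1)
3. t=1/3 → B at (5,0); v=(-3,1)
4. t=5/3 → L at (0,5/3); v=(3,1)
5. t=2 → R at (6,11/3); v=(-3,1)
6. t=4/3 → T at (2,5); v=(-3,-1)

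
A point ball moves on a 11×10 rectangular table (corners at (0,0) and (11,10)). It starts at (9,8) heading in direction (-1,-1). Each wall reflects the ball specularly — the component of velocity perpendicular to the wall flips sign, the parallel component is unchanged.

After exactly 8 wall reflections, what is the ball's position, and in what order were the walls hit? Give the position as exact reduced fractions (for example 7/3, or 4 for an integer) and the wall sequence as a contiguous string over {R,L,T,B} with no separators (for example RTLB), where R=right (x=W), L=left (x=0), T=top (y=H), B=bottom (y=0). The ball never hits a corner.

Final position: (11,6)
Wall sequence: BLTRBLTR

1. t=8 → B at (1,0); v=(-1,1)
2. t=1 → L at (0,1); v=(1,1)
3. t=9 → T at (9,10); v=(1,-1)
4. t=2 → R at (11,8); v=(-1,-1)
5. t=8 → B at (3,0); v=(-1,1)
6. t=3 → L at (0,3); v=(1,1)
7. t=7 → T at (7,10); v=(1,-1)
8. t=4 → R at (11,6); v=(-1,-1)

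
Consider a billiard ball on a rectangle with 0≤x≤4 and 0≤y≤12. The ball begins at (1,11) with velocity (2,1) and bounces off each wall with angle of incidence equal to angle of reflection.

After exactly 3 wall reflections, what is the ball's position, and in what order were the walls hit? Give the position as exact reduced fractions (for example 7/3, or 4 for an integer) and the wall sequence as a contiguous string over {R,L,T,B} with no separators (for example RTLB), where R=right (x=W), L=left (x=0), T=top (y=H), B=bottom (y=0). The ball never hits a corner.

1. t=1 → T at (3,12); v=(2,-1)
2. t=1/2 → R at (4,23/2); v=(-2,-1)
3. t=2 → L at (0,19/2); v=(2,-1)

Final position: (0,19/2)
Wall sequence: TRL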